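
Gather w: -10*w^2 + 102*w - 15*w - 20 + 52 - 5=-10*w^2 + 87*w + 27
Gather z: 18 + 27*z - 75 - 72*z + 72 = 15 - 45*z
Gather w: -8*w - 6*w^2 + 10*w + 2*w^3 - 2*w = 2*w^3 - 6*w^2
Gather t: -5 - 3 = -8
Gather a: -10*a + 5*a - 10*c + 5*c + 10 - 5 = -5*a - 5*c + 5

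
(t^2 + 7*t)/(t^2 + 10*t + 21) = t/(t + 3)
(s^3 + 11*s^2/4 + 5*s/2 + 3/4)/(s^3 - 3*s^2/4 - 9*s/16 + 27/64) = 16*(s^2 + 2*s + 1)/(16*s^2 - 24*s + 9)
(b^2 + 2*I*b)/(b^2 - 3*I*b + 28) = b*(b + 2*I)/(b^2 - 3*I*b + 28)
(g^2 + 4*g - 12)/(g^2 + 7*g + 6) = (g - 2)/(g + 1)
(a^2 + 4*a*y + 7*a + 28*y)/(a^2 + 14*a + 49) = (a + 4*y)/(a + 7)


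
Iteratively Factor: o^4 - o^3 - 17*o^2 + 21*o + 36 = (o + 1)*(o^3 - 2*o^2 - 15*o + 36) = (o + 1)*(o + 4)*(o^2 - 6*o + 9) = (o - 3)*(o + 1)*(o + 4)*(o - 3)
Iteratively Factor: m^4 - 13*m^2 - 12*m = (m)*(m^3 - 13*m - 12) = m*(m + 1)*(m^2 - m - 12) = m*(m - 4)*(m + 1)*(m + 3)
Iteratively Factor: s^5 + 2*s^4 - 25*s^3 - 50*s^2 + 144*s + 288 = (s - 3)*(s^4 + 5*s^3 - 10*s^2 - 80*s - 96) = (s - 3)*(s + 3)*(s^3 + 2*s^2 - 16*s - 32) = (s - 4)*(s - 3)*(s + 3)*(s^2 + 6*s + 8) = (s - 4)*(s - 3)*(s + 3)*(s + 4)*(s + 2)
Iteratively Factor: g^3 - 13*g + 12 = (g + 4)*(g^2 - 4*g + 3) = (g - 1)*(g + 4)*(g - 3)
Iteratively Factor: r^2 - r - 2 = (r - 2)*(r + 1)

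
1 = 1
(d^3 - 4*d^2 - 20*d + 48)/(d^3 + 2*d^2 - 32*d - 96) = (d - 2)/(d + 4)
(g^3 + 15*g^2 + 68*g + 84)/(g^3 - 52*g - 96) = (g + 7)/(g - 8)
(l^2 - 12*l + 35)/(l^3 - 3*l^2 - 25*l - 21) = (l - 5)/(l^2 + 4*l + 3)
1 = 1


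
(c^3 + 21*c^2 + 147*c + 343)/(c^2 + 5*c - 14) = (c^2 + 14*c + 49)/(c - 2)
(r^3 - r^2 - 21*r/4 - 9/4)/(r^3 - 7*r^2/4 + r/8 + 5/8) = 2*(2*r^2 - 3*r - 9)/(4*r^2 - 9*r + 5)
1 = 1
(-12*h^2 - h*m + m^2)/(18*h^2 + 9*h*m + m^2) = (-4*h + m)/(6*h + m)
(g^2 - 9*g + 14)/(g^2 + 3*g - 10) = (g - 7)/(g + 5)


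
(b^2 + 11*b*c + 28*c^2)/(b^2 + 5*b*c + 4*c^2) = (b + 7*c)/(b + c)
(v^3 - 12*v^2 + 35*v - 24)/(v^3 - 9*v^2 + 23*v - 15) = (v - 8)/(v - 5)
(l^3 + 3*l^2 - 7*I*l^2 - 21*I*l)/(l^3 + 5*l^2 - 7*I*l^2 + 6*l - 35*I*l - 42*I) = l/(l + 2)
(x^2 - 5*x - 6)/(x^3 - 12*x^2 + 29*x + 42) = 1/(x - 7)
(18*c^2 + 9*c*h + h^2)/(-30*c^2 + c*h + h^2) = (-3*c - h)/(5*c - h)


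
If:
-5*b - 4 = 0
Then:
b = -4/5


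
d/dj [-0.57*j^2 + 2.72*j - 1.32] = 2.72 - 1.14*j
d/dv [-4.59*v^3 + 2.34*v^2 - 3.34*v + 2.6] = -13.77*v^2 + 4.68*v - 3.34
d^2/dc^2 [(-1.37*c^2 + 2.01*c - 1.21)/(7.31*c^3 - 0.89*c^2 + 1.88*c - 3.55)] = (-146.414914*c^6 + 644.439366*c^5 - 741.38751*c^4 - 428.422748*c^3 + 546.373776*c^2 - 214.356768*c - 8.60862800000001)/(390.617891*c^9 - 142.674387*c^8 + 318.750357*c^7 - 643.185986*c^6 + 220.552506*c^5 - 310.594353*c^4 + 318.656657*c^3 - 71.290035*c^2 + 71.0781*c - 44.738875)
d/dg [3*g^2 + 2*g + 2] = 6*g + 2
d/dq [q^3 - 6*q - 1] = 3*q^2 - 6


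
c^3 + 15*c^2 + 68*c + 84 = (c + 2)*(c + 6)*(c + 7)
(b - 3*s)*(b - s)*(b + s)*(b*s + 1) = b^4*s - 3*b^3*s^2 + b^3 - b^2*s^3 - 3*b^2*s + 3*b*s^4 - b*s^2 + 3*s^3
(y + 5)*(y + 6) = y^2 + 11*y + 30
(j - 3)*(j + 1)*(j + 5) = j^3 + 3*j^2 - 13*j - 15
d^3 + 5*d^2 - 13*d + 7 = (d - 1)^2*(d + 7)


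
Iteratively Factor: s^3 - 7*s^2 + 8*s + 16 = (s - 4)*(s^2 - 3*s - 4) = (s - 4)*(s + 1)*(s - 4)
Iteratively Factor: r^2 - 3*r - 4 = (r - 4)*(r + 1)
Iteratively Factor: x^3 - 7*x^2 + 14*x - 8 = (x - 4)*(x^2 - 3*x + 2) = (x - 4)*(x - 1)*(x - 2)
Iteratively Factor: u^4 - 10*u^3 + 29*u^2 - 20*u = (u - 5)*(u^3 - 5*u^2 + 4*u) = (u - 5)*(u - 1)*(u^2 - 4*u) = (u - 5)*(u - 4)*(u - 1)*(u)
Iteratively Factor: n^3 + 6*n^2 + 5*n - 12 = (n + 3)*(n^2 + 3*n - 4) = (n + 3)*(n + 4)*(n - 1)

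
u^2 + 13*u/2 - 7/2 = (u - 1/2)*(u + 7)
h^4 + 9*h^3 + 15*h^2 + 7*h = h*(h + 1)^2*(h + 7)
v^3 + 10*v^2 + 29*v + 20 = (v + 1)*(v + 4)*(v + 5)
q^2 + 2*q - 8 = (q - 2)*(q + 4)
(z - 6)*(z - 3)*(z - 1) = z^3 - 10*z^2 + 27*z - 18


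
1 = 1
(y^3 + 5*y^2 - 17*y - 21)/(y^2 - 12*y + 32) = (y^3 + 5*y^2 - 17*y - 21)/(y^2 - 12*y + 32)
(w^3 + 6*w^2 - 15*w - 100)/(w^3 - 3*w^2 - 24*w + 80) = (w + 5)/(w - 4)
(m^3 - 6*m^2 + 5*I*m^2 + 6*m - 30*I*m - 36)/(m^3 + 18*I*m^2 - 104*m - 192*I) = (m^2 - m*(6 + I) + 6*I)/(m^2 + 12*I*m - 32)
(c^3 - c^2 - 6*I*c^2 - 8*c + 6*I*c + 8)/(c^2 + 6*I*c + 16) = (c^2 - c*(1 + 4*I) + 4*I)/(c + 8*I)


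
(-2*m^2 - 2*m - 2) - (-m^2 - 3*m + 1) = -m^2 + m - 3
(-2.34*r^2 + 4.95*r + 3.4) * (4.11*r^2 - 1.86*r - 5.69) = -9.6174*r^4 + 24.6969*r^3 + 18.0816*r^2 - 34.4895*r - 19.346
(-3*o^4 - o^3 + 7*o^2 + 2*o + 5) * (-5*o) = 15*o^5 + 5*o^4 - 35*o^3 - 10*o^2 - 25*o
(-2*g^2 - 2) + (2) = -2*g^2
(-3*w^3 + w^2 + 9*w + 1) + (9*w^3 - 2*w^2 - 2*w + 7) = 6*w^3 - w^2 + 7*w + 8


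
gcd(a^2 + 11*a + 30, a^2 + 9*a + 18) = a + 6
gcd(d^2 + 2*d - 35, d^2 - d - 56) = d + 7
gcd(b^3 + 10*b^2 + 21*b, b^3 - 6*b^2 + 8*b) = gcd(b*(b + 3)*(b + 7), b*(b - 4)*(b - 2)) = b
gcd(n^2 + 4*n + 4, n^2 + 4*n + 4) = n^2 + 4*n + 4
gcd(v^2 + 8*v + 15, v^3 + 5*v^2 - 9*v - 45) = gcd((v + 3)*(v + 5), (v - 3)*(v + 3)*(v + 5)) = v^2 + 8*v + 15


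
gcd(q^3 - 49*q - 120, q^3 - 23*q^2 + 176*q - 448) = q - 8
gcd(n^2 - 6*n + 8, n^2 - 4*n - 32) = 1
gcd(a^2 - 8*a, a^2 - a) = a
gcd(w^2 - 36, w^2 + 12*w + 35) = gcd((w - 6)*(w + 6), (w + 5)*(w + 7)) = 1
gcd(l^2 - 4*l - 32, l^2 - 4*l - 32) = l^2 - 4*l - 32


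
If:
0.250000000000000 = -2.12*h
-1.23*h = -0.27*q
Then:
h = -0.12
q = -0.54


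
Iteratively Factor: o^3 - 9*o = (o + 3)*(o^2 - 3*o) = (o - 3)*(o + 3)*(o)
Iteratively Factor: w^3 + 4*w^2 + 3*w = (w + 1)*(w^2 + 3*w) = (w + 1)*(w + 3)*(w)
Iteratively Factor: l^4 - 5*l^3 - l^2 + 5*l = (l + 1)*(l^3 - 6*l^2 + 5*l) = (l - 1)*(l + 1)*(l^2 - 5*l) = l*(l - 1)*(l + 1)*(l - 5)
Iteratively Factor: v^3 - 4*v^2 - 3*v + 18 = (v + 2)*(v^2 - 6*v + 9) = (v - 3)*(v + 2)*(v - 3)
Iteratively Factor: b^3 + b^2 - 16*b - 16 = (b - 4)*(b^2 + 5*b + 4) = (b - 4)*(b + 1)*(b + 4)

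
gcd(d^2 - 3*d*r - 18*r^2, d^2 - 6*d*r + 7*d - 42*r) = -d + 6*r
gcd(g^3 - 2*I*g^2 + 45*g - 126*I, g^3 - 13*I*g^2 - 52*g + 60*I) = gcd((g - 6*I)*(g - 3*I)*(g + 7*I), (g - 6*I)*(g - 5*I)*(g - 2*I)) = g - 6*I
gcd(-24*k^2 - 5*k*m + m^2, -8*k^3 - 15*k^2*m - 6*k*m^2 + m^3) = 8*k - m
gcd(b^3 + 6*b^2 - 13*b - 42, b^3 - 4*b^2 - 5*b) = 1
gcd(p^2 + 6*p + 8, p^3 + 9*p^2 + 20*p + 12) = p + 2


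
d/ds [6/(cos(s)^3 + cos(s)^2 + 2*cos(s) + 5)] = 6*(3*cos(s)^2 + 2*cos(s) + 2)*sin(s)/(cos(s)^3 + cos(s)^2 + 2*cos(s) + 5)^2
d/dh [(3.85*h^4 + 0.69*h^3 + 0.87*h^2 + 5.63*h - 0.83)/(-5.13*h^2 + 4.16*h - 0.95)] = (-39.501*h^5 + 44.5083*h^4 - 8.8892*h^3 + 30.5346*h^2 - 10.1688*h - 1.8957)/(26.3169*h^4 - 42.6816*h^3 + 27.0526*h^2 - 7.904*h + 0.9025)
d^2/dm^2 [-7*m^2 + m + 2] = -14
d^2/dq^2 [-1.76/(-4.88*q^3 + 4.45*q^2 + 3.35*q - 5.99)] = ((15.664 - 51.5328*q)*(4.88*q^3 - 4.45*q^2 - 3.35*q + 5.99) + 1.76*(-29.28*q^2 + 17.8*q + 6.7)*(-14.64*q^2 + 8.9*q + 3.35))/(4.88*q^3 - 4.45*q^2 - 3.35*q + 5.99)^3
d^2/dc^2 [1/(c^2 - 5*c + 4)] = 2*(-c^2 + 5*c + (2*c - 5)^2 - 4)/(c^2 - 5*c + 4)^3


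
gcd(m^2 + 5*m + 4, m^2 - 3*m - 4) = m + 1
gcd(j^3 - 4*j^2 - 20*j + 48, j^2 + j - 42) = j - 6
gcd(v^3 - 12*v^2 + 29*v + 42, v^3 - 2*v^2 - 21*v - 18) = v^2 - 5*v - 6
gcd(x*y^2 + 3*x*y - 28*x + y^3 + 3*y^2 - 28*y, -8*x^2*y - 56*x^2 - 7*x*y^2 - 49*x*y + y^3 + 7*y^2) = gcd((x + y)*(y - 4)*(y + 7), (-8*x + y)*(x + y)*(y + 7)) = x*y + 7*x + y^2 + 7*y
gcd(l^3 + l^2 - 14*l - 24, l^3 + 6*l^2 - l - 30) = l + 3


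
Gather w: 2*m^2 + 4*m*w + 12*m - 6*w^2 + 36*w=2*m^2 + 12*m - 6*w^2 + w*(4*m + 36)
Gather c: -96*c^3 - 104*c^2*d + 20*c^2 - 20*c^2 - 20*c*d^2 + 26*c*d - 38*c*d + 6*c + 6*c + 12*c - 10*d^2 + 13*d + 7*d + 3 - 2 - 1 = -96*c^3 - 104*c^2*d + c*(-20*d^2 - 12*d + 24) - 10*d^2 + 20*d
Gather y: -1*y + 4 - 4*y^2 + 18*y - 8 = -4*y^2 + 17*y - 4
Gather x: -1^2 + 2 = 1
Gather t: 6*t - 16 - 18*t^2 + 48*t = -18*t^2 + 54*t - 16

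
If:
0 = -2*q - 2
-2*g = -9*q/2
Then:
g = -9/4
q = -1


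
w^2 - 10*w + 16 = (w - 8)*(w - 2)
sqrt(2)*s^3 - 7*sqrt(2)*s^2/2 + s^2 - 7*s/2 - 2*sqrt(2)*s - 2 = (s - 4)*(s + 1/2)*(sqrt(2)*s + 1)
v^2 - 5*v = v*(v - 5)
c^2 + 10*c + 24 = (c + 4)*(c + 6)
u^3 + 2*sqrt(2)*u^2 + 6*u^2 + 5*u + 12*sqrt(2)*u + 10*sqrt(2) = (u + 1)*(u + 5)*(u + 2*sqrt(2))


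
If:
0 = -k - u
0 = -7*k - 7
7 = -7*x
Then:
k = -1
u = 1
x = -1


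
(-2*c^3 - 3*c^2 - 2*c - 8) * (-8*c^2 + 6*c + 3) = 16*c^5 + 12*c^4 - 8*c^3 + 43*c^2 - 54*c - 24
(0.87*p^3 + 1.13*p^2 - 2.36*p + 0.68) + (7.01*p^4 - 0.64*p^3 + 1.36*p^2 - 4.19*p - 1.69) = 7.01*p^4 + 0.23*p^3 + 2.49*p^2 - 6.55*p - 1.01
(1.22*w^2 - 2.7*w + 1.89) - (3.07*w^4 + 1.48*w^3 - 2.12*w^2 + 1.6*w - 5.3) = -3.07*w^4 - 1.48*w^3 + 3.34*w^2 - 4.3*w + 7.19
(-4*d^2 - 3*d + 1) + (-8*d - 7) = -4*d^2 - 11*d - 6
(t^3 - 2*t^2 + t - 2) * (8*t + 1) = 8*t^4 - 15*t^3 + 6*t^2 - 15*t - 2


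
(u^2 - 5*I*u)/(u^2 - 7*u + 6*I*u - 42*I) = u*(u - 5*I)/(u^2 + u*(-7 + 6*I) - 42*I)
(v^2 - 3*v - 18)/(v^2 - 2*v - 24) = (v + 3)/(v + 4)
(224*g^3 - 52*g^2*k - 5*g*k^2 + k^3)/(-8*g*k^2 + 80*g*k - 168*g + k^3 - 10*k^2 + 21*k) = (-28*g^2 + 3*g*k + k^2)/(k^2 - 10*k + 21)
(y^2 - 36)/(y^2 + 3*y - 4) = (y^2 - 36)/(y^2 + 3*y - 4)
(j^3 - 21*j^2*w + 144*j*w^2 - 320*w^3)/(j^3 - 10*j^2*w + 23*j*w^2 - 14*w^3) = (j^3 - 21*j^2*w + 144*j*w^2 - 320*w^3)/(j^3 - 10*j^2*w + 23*j*w^2 - 14*w^3)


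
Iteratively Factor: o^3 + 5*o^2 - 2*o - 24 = (o + 4)*(o^2 + o - 6) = (o + 3)*(o + 4)*(o - 2)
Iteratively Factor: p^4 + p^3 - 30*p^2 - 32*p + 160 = (p - 5)*(p^3 + 6*p^2 - 32) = (p - 5)*(p + 4)*(p^2 + 2*p - 8) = (p - 5)*(p + 4)^2*(p - 2)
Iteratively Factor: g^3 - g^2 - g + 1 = (g - 1)*(g^2 - 1) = (g - 1)^2*(g + 1)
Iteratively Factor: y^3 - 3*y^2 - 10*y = (y)*(y^2 - 3*y - 10) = y*(y + 2)*(y - 5)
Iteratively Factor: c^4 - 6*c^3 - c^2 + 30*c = (c - 5)*(c^3 - c^2 - 6*c) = c*(c - 5)*(c^2 - c - 6) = c*(c - 5)*(c + 2)*(c - 3)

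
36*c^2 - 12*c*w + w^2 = (-6*c + w)^2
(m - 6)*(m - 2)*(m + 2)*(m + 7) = m^4 + m^3 - 46*m^2 - 4*m + 168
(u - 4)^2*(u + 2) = u^3 - 6*u^2 + 32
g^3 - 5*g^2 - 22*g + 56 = (g - 7)*(g - 2)*(g + 4)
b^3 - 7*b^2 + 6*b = b*(b - 6)*(b - 1)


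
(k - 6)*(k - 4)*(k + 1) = k^3 - 9*k^2 + 14*k + 24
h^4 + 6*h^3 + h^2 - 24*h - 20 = (h - 2)*(h + 1)*(h + 2)*(h + 5)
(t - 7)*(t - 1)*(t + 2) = t^3 - 6*t^2 - 9*t + 14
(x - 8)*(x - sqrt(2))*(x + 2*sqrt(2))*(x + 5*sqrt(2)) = x^4 - 8*x^3 + 6*sqrt(2)*x^3 - 48*sqrt(2)*x^2 + 6*x^2 - 48*x - 20*sqrt(2)*x + 160*sqrt(2)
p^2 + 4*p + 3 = (p + 1)*(p + 3)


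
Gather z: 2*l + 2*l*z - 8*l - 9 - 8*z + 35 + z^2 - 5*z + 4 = -6*l + z^2 + z*(2*l - 13) + 30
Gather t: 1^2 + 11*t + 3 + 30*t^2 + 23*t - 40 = 30*t^2 + 34*t - 36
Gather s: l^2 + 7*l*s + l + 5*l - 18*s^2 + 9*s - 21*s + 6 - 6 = l^2 + 6*l - 18*s^2 + s*(7*l - 12)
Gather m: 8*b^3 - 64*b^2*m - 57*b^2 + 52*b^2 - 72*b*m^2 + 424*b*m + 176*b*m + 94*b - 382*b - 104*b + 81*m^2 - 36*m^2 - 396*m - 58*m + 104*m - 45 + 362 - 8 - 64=8*b^3 - 5*b^2 - 392*b + m^2*(45 - 72*b) + m*(-64*b^2 + 600*b - 350) + 245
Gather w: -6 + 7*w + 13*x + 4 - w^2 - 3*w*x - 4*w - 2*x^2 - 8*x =-w^2 + w*(3 - 3*x) - 2*x^2 + 5*x - 2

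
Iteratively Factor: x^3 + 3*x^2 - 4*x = (x)*(x^2 + 3*x - 4) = x*(x + 4)*(x - 1)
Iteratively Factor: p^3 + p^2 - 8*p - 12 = (p + 2)*(p^2 - p - 6) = (p + 2)^2*(p - 3)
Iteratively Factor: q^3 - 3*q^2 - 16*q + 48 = (q - 3)*(q^2 - 16) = (q - 4)*(q - 3)*(q + 4)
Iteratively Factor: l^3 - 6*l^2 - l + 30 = (l - 5)*(l^2 - l - 6) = (l - 5)*(l - 3)*(l + 2)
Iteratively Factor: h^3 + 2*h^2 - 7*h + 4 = (h - 1)*(h^2 + 3*h - 4) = (h - 1)*(h + 4)*(h - 1)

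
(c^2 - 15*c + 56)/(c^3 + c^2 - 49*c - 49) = (c - 8)/(c^2 + 8*c + 7)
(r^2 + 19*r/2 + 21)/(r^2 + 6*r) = (r + 7/2)/r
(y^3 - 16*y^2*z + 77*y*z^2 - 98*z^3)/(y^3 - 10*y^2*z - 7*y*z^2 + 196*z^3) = (y - 2*z)/(y + 4*z)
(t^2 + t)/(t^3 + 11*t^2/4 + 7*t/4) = 4/(4*t + 7)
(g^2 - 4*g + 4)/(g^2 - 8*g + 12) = (g - 2)/(g - 6)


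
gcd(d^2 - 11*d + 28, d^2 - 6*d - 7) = d - 7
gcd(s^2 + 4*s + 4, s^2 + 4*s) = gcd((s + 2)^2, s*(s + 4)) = 1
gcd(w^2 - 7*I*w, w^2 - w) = w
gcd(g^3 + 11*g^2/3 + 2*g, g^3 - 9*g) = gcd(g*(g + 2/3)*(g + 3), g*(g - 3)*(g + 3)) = g^2 + 3*g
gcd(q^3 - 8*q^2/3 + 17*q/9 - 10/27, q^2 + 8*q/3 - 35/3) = 1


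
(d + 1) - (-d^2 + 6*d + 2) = d^2 - 5*d - 1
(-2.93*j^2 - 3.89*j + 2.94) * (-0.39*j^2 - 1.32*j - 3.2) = 1.1427*j^4 + 5.3847*j^3 + 13.3642*j^2 + 8.5672*j - 9.408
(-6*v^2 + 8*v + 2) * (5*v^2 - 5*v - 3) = -30*v^4 + 70*v^3 - 12*v^2 - 34*v - 6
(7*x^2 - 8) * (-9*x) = -63*x^3 + 72*x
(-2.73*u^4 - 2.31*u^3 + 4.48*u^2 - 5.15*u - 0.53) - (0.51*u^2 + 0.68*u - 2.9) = -2.73*u^4 - 2.31*u^3 + 3.97*u^2 - 5.83*u + 2.37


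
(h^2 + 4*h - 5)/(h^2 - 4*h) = (h^2 + 4*h - 5)/(h*(h - 4))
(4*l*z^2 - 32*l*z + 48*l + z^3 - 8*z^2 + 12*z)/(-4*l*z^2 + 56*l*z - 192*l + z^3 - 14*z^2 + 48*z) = (4*l*z - 8*l + z^2 - 2*z)/(-4*l*z + 32*l + z^2 - 8*z)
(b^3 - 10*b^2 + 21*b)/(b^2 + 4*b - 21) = b*(b - 7)/(b + 7)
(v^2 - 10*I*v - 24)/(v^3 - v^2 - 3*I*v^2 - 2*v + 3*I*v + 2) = (v^2 - 10*I*v - 24)/(v^3 - v^2*(1 + 3*I) + v*(-2 + 3*I) + 2)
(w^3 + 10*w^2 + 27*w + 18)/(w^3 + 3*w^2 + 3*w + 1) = (w^2 + 9*w + 18)/(w^2 + 2*w + 1)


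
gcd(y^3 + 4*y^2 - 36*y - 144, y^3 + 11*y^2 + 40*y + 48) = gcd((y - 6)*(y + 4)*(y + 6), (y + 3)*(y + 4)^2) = y + 4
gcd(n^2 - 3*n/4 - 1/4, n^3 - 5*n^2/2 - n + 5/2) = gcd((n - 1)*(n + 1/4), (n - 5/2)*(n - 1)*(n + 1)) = n - 1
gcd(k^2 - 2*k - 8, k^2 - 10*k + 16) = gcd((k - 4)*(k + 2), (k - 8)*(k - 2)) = 1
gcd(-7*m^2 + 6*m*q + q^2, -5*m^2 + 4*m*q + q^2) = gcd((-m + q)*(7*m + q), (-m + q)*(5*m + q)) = -m + q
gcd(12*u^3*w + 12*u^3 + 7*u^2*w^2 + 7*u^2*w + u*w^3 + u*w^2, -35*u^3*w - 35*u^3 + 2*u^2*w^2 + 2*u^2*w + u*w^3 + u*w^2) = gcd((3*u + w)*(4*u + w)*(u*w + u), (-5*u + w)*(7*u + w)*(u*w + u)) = u*w + u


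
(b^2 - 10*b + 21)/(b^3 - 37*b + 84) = (b - 7)/(b^2 + 3*b - 28)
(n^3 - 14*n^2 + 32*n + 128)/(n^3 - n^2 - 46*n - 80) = (n - 8)/(n + 5)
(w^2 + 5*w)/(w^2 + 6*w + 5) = w/(w + 1)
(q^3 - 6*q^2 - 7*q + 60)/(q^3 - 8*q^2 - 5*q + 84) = (q - 5)/(q - 7)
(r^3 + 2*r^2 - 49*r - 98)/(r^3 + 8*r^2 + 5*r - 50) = (r^3 + 2*r^2 - 49*r - 98)/(r^3 + 8*r^2 + 5*r - 50)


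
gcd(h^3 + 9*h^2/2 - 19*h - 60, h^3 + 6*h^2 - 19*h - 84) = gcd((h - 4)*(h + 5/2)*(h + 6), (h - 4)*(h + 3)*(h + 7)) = h - 4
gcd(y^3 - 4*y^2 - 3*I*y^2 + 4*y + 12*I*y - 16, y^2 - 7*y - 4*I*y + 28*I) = y - 4*I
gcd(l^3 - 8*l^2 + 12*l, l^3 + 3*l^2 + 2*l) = l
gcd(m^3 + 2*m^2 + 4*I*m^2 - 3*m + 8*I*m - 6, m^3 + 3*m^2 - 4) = m + 2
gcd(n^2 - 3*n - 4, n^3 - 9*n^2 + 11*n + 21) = n + 1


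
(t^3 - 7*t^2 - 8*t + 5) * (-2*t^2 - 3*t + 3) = -2*t^5 + 11*t^4 + 40*t^3 - 7*t^2 - 39*t + 15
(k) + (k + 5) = 2*k + 5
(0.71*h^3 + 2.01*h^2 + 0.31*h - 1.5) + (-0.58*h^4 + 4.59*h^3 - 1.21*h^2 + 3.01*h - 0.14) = -0.58*h^4 + 5.3*h^3 + 0.8*h^2 + 3.32*h - 1.64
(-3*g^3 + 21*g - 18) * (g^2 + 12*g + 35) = -3*g^5 - 36*g^4 - 84*g^3 + 234*g^2 + 519*g - 630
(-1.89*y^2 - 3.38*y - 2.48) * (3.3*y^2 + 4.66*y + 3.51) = -6.237*y^4 - 19.9614*y^3 - 30.5687*y^2 - 23.4206*y - 8.7048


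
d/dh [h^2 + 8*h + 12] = 2*h + 8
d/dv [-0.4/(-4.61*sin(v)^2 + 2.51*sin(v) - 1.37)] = (1.004 - 3.688*sin(v))*cos(v)/(4.61*sin(v)^2 - 2.51*sin(v) + 1.37)^2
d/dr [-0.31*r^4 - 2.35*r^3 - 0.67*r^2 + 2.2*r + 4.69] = -1.24*r^3 - 7.05*r^2 - 1.34*r + 2.2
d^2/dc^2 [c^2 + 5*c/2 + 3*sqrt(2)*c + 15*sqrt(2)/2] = 2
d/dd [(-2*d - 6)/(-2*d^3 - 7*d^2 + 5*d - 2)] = 2*(-4*d^3 - 25*d^2 - 42*d + 17)/(4*d^6 + 28*d^5 + 29*d^4 - 62*d^3 + 53*d^2 - 20*d + 4)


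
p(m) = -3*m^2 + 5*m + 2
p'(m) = 5 - 6*m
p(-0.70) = -2.97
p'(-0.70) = 9.20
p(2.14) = -1.04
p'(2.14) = -7.84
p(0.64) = 3.97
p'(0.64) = 1.16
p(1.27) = 3.51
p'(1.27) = -2.62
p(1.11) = 3.85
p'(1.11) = -1.66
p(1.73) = 1.67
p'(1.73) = -5.38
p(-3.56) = -53.82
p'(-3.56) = 26.36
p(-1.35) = -10.22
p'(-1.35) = 13.10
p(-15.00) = -748.00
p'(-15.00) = 95.00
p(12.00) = -370.00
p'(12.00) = -67.00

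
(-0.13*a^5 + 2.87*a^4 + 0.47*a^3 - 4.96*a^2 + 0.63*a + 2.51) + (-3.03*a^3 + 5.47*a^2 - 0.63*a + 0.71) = -0.13*a^5 + 2.87*a^4 - 2.56*a^3 + 0.51*a^2 + 3.22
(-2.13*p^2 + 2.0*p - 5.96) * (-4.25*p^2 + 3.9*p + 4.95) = 9.0525*p^4 - 16.807*p^3 + 22.5865*p^2 - 13.344*p - 29.502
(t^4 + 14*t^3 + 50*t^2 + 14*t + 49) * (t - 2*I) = t^5 + 14*t^4 - 2*I*t^4 + 50*t^3 - 28*I*t^3 + 14*t^2 - 100*I*t^2 + 49*t - 28*I*t - 98*I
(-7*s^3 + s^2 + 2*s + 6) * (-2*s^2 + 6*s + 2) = 14*s^5 - 44*s^4 - 12*s^3 + 2*s^2 + 40*s + 12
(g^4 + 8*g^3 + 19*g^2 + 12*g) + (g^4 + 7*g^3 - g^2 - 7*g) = 2*g^4 + 15*g^3 + 18*g^2 + 5*g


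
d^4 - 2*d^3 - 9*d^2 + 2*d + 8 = (d - 4)*(d - 1)*(d + 1)*(d + 2)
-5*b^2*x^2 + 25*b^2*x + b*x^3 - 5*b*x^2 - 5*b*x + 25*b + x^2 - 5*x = (-5*b + x)*(x - 5)*(b*x + 1)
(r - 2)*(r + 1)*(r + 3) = r^3 + 2*r^2 - 5*r - 6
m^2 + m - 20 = (m - 4)*(m + 5)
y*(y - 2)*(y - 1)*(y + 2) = y^4 - y^3 - 4*y^2 + 4*y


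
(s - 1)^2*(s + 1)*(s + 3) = s^4 + 2*s^3 - 4*s^2 - 2*s + 3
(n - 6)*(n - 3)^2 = n^3 - 12*n^2 + 45*n - 54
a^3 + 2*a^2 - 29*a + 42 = (a - 3)*(a - 2)*(a + 7)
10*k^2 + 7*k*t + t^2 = (2*k + t)*(5*k + t)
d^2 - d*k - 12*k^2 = (d - 4*k)*(d + 3*k)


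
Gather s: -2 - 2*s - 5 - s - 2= -3*s - 9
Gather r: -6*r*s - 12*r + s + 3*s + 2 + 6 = r*(-6*s - 12) + 4*s + 8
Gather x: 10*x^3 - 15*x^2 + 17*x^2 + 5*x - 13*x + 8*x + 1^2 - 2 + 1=10*x^3 + 2*x^2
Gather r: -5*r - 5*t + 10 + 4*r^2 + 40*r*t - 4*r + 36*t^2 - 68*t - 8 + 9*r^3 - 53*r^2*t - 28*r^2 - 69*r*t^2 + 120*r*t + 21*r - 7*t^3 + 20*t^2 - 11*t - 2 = 9*r^3 + r^2*(-53*t - 24) + r*(-69*t^2 + 160*t + 12) - 7*t^3 + 56*t^2 - 84*t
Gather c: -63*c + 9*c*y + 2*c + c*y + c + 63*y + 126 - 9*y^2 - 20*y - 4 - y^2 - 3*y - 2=c*(10*y - 60) - 10*y^2 + 40*y + 120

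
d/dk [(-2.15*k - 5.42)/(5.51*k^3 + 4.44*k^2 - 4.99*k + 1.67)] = (23.693*k^3 + 99.1386*k^2 + 48.1296*k - 30.6363)/(30.3601*k^6 + 48.9288*k^5 - 35.2762*k^4 - 25.9078*k^3 + 39.7297*k^2 - 16.6666*k + 2.7889)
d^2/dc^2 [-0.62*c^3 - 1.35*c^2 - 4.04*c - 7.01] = -3.72*c - 2.7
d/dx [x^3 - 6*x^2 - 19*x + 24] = 3*x^2 - 12*x - 19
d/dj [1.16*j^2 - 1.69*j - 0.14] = 2.32*j - 1.69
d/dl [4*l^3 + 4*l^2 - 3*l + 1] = 12*l^2 + 8*l - 3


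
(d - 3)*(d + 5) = d^2 + 2*d - 15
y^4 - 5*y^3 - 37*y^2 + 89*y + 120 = (y - 8)*(y - 3)*(y + 1)*(y + 5)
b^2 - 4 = (b - 2)*(b + 2)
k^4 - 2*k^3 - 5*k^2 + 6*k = k*(k - 3)*(k - 1)*(k + 2)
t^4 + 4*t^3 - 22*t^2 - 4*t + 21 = (t - 3)*(t - 1)*(t + 1)*(t + 7)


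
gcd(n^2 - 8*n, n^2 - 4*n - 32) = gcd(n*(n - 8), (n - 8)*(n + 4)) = n - 8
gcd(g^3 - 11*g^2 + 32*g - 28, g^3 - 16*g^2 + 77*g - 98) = g^2 - 9*g + 14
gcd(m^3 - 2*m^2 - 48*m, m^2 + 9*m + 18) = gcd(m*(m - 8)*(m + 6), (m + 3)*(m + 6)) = m + 6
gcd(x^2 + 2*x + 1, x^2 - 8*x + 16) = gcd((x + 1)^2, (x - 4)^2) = 1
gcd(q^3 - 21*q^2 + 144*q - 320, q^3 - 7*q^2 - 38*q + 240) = q^2 - 13*q + 40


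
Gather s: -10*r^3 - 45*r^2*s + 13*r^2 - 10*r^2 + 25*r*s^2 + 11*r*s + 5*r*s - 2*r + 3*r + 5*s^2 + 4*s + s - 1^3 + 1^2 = -10*r^3 + 3*r^2 + r + s^2*(25*r + 5) + s*(-45*r^2 + 16*r + 5)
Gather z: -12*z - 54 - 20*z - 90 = -32*z - 144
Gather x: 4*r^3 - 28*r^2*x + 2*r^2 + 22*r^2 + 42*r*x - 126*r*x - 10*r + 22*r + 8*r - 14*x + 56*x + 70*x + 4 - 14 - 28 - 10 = 4*r^3 + 24*r^2 + 20*r + x*(-28*r^2 - 84*r + 112) - 48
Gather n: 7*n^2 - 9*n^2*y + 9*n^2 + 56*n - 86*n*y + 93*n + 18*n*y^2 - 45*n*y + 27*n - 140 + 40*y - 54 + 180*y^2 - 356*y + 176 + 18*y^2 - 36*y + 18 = n^2*(16 - 9*y) + n*(18*y^2 - 131*y + 176) + 198*y^2 - 352*y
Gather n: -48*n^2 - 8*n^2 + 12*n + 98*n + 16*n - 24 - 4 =-56*n^2 + 126*n - 28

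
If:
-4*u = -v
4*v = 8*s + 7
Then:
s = v/2 - 7/8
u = v/4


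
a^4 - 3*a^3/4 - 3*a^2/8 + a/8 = a*(a - 1)*(a - 1/4)*(a + 1/2)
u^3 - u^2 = u^2*(u - 1)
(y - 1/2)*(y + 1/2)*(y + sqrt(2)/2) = y^3 + sqrt(2)*y^2/2 - y/4 - sqrt(2)/8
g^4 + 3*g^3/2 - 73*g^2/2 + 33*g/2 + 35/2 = (g - 5)*(g - 1)*(g + 1/2)*(g + 7)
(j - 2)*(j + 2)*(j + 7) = j^3 + 7*j^2 - 4*j - 28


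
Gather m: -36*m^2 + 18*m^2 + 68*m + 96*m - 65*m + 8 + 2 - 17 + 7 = -18*m^2 + 99*m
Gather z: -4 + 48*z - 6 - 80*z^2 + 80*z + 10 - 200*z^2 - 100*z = -280*z^2 + 28*z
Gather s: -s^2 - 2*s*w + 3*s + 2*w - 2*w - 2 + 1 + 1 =-s^2 + s*(3 - 2*w)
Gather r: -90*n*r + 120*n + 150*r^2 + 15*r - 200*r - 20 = 120*n + 150*r^2 + r*(-90*n - 185) - 20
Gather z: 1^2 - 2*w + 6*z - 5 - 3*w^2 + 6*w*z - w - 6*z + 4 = -3*w^2 + 6*w*z - 3*w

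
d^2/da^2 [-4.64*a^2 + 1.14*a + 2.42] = -9.28000000000000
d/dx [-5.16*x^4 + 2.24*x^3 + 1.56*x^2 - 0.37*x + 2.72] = -20.64*x^3 + 6.72*x^2 + 3.12*x - 0.37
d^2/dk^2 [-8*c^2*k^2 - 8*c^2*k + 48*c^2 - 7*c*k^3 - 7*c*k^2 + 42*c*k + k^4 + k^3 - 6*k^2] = -16*c^2 - 42*c*k - 14*c + 12*k^2 + 6*k - 12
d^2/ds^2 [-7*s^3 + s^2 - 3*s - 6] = 2 - 42*s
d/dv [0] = 0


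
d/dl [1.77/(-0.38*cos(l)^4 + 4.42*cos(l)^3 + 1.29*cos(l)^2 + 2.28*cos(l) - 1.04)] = (-2.6904*cos(l)^3 + 23.4702*cos(l)^2 + 4.5666*cos(l) + 4.0356)*sin(l)/(-0.38*cos(l)^4 + 4.42*cos(l)^3 + 1.29*cos(l)^2 + 2.28*cos(l) - 1.04)^2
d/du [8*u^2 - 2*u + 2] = 16*u - 2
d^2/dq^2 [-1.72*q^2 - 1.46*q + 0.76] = -3.44000000000000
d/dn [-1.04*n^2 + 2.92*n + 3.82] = 2.92 - 2.08*n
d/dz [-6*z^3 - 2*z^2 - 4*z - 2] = -18*z^2 - 4*z - 4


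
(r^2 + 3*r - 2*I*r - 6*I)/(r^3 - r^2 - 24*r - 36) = (r - 2*I)/(r^2 - 4*r - 12)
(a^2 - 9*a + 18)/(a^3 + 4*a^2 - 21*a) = (a - 6)/(a*(a + 7))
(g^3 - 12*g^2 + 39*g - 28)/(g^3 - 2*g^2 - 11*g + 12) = (g - 7)/(g + 3)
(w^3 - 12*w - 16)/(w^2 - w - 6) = (w^2 - 2*w - 8)/(w - 3)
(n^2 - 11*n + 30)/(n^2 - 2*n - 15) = (n - 6)/(n + 3)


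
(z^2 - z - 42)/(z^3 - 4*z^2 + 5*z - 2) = (z^2 - z - 42)/(z^3 - 4*z^2 + 5*z - 2)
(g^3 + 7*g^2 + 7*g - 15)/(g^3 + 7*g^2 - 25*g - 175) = (g^2 + 2*g - 3)/(g^2 + 2*g - 35)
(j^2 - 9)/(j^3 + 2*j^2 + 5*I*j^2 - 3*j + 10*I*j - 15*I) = (j - 3)/(j^2 + j*(-1 + 5*I) - 5*I)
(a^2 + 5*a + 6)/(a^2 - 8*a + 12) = (a^2 + 5*a + 6)/(a^2 - 8*a + 12)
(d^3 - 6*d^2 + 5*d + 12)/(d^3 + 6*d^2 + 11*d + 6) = (d^2 - 7*d + 12)/(d^2 + 5*d + 6)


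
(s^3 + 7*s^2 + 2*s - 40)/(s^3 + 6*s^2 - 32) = (s + 5)/(s + 4)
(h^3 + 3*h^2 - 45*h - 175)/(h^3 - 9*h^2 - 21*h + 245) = (h + 5)/(h - 7)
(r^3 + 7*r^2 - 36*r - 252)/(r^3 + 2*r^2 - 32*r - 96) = (r^2 + 13*r + 42)/(r^2 + 8*r + 16)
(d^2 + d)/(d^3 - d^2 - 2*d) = 1/(d - 2)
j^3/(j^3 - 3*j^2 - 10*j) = j^2/(j^2 - 3*j - 10)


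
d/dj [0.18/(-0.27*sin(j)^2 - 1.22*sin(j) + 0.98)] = (0.0972*sin(j) + 0.2196)*cos(j)/(0.27*sin(j)^2 + 1.22*sin(j) - 0.98)^2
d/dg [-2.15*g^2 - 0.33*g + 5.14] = -4.3*g - 0.33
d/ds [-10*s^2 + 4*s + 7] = 4 - 20*s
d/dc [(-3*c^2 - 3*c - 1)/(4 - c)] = (3*c^2 - 24*c - 13)/(c^2 - 8*c + 16)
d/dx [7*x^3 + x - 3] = 21*x^2 + 1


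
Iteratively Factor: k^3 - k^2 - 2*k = (k + 1)*(k^2 - 2*k) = k*(k + 1)*(k - 2)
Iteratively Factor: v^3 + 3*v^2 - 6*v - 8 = (v - 2)*(v^2 + 5*v + 4) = (v - 2)*(v + 4)*(v + 1)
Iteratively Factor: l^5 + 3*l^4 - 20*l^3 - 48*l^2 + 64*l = (l - 1)*(l^4 + 4*l^3 - 16*l^2 - 64*l) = (l - 1)*(l + 4)*(l^3 - 16*l) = l*(l - 1)*(l + 4)*(l^2 - 16) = l*(l - 1)*(l + 4)^2*(l - 4)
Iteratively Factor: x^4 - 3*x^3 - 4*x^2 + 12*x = (x + 2)*(x^3 - 5*x^2 + 6*x) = (x - 3)*(x + 2)*(x^2 - 2*x) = x*(x - 3)*(x + 2)*(x - 2)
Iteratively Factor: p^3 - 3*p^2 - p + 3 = (p - 3)*(p^2 - 1) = (p - 3)*(p - 1)*(p + 1)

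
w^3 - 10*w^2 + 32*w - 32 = (w - 4)^2*(w - 2)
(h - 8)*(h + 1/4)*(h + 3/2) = h^3 - 25*h^2/4 - 109*h/8 - 3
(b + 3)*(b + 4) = b^2 + 7*b + 12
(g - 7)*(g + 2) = g^2 - 5*g - 14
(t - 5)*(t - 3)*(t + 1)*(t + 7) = t^4 - 42*t^2 + 64*t + 105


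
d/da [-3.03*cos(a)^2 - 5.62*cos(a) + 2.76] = (6.06*cos(a) + 5.62)*sin(a)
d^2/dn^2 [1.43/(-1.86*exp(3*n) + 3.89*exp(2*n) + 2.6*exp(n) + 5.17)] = (1.43*(-11.16*exp(2*n) + 15.56*exp(n) + 5.2)*(-5.58*exp(2*n) + 7.78*exp(n) + 2.6)*exp(n) + (23.9382*exp(2*n) - 22.2508*exp(n) - 3.718)*(-1.86*exp(3*n) + 3.89*exp(2*n) + 2.6*exp(n) + 5.17))*exp(n)/(-1.86*exp(3*n) + 3.89*exp(2*n) + 2.6*exp(n) + 5.17)^3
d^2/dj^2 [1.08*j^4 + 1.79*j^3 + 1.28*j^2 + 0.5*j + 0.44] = 12.96*j^2 + 10.74*j + 2.56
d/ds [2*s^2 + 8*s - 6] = 4*s + 8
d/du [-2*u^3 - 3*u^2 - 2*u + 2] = -6*u^2 - 6*u - 2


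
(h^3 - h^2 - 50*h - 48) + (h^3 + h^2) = 2*h^3 - 50*h - 48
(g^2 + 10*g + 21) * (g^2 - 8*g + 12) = g^4 + 2*g^3 - 47*g^2 - 48*g + 252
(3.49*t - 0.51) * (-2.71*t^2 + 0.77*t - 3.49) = -9.4579*t^3 + 4.0694*t^2 - 12.5728*t + 1.7799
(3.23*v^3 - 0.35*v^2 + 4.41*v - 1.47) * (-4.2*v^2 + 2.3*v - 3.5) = -13.566*v^5 + 8.899*v^4 - 30.632*v^3 + 17.542*v^2 - 18.816*v + 5.145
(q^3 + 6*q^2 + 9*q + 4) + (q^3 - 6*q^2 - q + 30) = 2*q^3 + 8*q + 34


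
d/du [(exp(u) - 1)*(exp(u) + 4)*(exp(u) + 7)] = (3*exp(2*u) + 20*exp(u) + 17)*exp(u)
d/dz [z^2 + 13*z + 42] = 2*z + 13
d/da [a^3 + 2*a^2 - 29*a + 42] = 3*a^2 + 4*a - 29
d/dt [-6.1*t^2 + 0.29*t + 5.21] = 0.29 - 12.2*t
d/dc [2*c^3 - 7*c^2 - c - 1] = 6*c^2 - 14*c - 1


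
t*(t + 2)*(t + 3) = t^3 + 5*t^2 + 6*t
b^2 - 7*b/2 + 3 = (b - 2)*(b - 3/2)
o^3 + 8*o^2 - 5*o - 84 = (o - 3)*(o + 4)*(o + 7)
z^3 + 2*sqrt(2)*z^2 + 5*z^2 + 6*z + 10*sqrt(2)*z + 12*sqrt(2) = (z + 2)*(z + 3)*(z + 2*sqrt(2))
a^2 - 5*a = a*(a - 5)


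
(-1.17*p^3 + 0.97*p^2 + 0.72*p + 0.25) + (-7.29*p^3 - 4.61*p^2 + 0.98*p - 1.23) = -8.46*p^3 - 3.64*p^2 + 1.7*p - 0.98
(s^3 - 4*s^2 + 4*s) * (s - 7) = s^4 - 11*s^3 + 32*s^2 - 28*s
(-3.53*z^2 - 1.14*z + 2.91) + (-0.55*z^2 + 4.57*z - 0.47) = -4.08*z^2 + 3.43*z + 2.44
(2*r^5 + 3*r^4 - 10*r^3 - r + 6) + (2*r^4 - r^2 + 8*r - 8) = 2*r^5 + 5*r^4 - 10*r^3 - r^2 + 7*r - 2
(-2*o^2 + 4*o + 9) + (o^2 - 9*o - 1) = -o^2 - 5*o + 8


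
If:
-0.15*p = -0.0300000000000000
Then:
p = 0.20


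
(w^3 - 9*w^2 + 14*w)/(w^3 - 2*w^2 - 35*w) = (w - 2)/(w + 5)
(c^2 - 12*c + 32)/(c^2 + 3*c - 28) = (c - 8)/(c + 7)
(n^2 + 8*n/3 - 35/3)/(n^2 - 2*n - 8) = (-3*n^2 - 8*n + 35)/(3*(-n^2 + 2*n + 8))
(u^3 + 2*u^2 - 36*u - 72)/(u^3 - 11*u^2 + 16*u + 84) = (u + 6)/(u - 7)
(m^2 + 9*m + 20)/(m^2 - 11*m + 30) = (m^2 + 9*m + 20)/(m^2 - 11*m + 30)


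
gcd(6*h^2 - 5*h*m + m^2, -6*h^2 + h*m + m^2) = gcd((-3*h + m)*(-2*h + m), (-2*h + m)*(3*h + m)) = 2*h - m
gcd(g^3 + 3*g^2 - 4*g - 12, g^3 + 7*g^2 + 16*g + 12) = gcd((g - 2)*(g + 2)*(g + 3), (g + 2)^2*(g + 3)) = g^2 + 5*g + 6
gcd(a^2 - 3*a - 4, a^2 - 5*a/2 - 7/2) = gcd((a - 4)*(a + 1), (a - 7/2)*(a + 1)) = a + 1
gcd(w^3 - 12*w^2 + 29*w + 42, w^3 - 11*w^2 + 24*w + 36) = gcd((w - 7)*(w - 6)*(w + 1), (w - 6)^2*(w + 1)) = w^2 - 5*w - 6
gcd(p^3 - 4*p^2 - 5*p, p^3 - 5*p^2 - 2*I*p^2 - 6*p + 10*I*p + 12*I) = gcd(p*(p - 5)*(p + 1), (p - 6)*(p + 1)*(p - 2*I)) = p + 1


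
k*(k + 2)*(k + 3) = k^3 + 5*k^2 + 6*k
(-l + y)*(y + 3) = -l*y - 3*l + y^2 + 3*y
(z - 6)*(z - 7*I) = z^2 - 6*z - 7*I*z + 42*I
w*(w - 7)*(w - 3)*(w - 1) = w^4 - 11*w^3 + 31*w^2 - 21*w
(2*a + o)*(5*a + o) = 10*a^2 + 7*a*o + o^2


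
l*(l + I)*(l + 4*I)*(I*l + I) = I*l^4 - 5*l^3 + I*l^3 - 5*l^2 - 4*I*l^2 - 4*I*l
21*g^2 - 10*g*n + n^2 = (-7*g + n)*(-3*g + n)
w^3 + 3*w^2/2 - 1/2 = (w - 1/2)*(w + 1)^2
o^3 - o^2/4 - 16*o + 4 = (o - 4)*(o - 1/4)*(o + 4)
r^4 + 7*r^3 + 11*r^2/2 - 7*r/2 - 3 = (r + 1)*(r + 6)*(r - sqrt(2)/2)*(r + sqrt(2)/2)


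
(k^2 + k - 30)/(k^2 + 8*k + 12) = (k - 5)/(k + 2)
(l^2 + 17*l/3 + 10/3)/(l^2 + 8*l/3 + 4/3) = (l + 5)/(l + 2)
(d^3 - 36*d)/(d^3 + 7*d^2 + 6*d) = (d - 6)/(d + 1)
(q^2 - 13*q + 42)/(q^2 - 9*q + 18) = (q - 7)/(q - 3)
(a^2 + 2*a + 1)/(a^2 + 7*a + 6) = (a + 1)/(a + 6)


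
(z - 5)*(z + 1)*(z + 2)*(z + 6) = z^4 + 4*z^3 - 25*z^2 - 88*z - 60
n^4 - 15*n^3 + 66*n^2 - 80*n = n*(n - 8)*(n - 5)*(n - 2)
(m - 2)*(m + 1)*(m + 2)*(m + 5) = m^4 + 6*m^3 + m^2 - 24*m - 20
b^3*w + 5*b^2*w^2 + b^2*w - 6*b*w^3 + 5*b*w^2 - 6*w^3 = (b - w)*(b + 6*w)*(b*w + w)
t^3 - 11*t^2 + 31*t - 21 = (t - 7)*(t - 3)*(t - 1)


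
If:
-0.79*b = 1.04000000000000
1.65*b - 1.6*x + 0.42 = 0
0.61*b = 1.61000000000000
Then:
No Solution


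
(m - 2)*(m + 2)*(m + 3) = m^3 + 3*m^2 - 4*m - 12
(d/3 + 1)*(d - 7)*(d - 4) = d^3/3 - 8*d^2/3 - 5*d/3 + 28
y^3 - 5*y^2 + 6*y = y*(y - 3)*(y - 2)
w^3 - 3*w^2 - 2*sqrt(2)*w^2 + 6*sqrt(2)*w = w*(w - 3)*(w - 2*sqrt(2))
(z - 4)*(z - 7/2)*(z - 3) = z^3 - 21*z^2/2 + 73*z/2 - 42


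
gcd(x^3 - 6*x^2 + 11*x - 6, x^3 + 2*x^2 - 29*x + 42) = x^2 - 5*x + 6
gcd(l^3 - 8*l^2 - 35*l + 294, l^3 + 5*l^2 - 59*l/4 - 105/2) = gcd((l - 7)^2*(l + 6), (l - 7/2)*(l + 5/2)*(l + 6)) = l + 6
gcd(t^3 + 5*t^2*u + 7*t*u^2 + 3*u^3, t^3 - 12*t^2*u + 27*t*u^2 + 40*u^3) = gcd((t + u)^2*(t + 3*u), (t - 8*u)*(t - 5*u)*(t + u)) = t + u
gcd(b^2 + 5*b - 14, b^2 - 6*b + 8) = b - 2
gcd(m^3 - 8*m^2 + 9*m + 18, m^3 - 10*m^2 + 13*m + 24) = m^2 - 2*m - 3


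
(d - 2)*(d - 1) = d^2 - 3*d + 2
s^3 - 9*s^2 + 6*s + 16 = (s - 8)*(s - 2)*(s + 1)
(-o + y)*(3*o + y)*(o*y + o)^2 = -3*o^4*y^2 - 6*o^4*y - 3*o^4 + 2*o^3*y^3 + 4*o^3*y^2 + 2*o^3*y + o^2*y^4 + 2*o^2*y^3 + o^2*y^2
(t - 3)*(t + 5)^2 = t^3 + 7*t^2 - 5*t - 75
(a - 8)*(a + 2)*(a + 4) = a^3 - 2*a^2 - 40*a - 64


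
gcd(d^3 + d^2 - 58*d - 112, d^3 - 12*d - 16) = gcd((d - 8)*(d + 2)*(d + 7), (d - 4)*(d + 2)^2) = d + 2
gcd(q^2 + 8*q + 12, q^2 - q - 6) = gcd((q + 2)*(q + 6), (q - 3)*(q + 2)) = q + 2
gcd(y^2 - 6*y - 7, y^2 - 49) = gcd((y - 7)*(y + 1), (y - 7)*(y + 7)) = y - 7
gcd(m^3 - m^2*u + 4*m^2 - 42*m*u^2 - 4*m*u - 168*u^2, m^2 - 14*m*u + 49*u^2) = -m + 7*u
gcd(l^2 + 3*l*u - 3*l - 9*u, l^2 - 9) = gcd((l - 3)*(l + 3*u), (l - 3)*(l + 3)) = l - 3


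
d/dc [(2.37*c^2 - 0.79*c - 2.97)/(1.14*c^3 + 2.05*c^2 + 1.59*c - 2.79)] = (-2.7018*c^4 + 1.8012*c^3 + 15.5452*c^2 - 1.0476*c + 6.9264)/(1.2996*c^6 + 4.674*c^5 + 7.8277*c^4 + 0.157800000000001*c^3 - 8.9109*c^2 - 8.8722*c + 7.7841)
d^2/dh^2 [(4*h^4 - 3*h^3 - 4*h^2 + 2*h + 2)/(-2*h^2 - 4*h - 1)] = 2*(-16*h^6 - 96*h^5 - 216*h^4 - 126*h^3 - 36*h^2 - 27*h - 16)/(8*h^6 + 48*h^5 + 108*h^4 + 112*h^3 + 54*h^2 + 12*h + 1)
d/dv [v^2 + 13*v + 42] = 2*v + 13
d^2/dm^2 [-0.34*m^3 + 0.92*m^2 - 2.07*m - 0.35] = 1.84 - 2.04*m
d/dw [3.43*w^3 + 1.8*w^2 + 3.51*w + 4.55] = 10.29*w^2 + 3.6*w + 3.51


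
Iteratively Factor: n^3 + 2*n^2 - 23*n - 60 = (n - 5)*(n^2 + 7*n + 12) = (n - 5)*(n + 4)*(n + 3)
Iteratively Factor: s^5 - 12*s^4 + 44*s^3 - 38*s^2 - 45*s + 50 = (s - 5)*(s^4 - 7*s^3 + 9*s^2 + 7*s - 10) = (s - 5)*(s - 1)*(s^3 - 6*s^2 + 3*s + 10) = (s - 5)^2*(s - 1)*(s^2 - s - 2) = (s - 5)^2*(s - 2)*(s - 1)*(s + 1)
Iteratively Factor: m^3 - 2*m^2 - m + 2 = (m - 1)*(m^2 - m - 2) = (m - 1)*(m + 1)*(m - 2)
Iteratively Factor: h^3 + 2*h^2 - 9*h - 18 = (h + 2)*(h^2 - 9) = (h + 2)*(h + 3)*(h - 3)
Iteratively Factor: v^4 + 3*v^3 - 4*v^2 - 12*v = (v + 3)*(v^3 - 4*v) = (v + 2)*(v + 3)*(v^2 - 2*v) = (v - 2)*(v + 2)*(v + 3)*(v)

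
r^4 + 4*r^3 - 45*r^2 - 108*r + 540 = (r - 5)*(r - 3)*(r + 6)^2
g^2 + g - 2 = (g - 1)*(g + 2)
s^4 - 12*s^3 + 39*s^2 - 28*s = s*(s - 7)*(s - 4)*(s - 1)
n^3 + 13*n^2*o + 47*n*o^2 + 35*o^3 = (n + o)*(n + 5*o)*(n + 7*o)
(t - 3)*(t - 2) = t^2 - 5*t + 6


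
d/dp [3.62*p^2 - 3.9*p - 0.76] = 7.24*p - 3.9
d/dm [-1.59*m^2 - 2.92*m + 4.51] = -3.18*m - 2.92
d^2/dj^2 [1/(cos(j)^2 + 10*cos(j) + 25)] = 2*(5*cos(j) - cos(2*j) + 2)/(cos(j) + 5)^4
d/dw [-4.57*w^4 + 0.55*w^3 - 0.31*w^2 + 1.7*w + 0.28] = -18.28*w^3 + 1.65*w^2 - 0.62*w + 1.7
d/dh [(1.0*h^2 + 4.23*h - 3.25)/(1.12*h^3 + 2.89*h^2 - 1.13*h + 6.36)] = (-1.12*h^4 - 9.4752*h^3 - 2.4347*h^2 + 31.505*h + 23.2303)/(1.2544*h^6 + 6.4736*h^5 + 5.8209*h^4 + 7.715*h^3 + 38.0377*h^2 - 14.3736*h + 40.4496)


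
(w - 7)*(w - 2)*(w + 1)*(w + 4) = w^4 - 4*w^3 - 27*w^2 + 34*w + 56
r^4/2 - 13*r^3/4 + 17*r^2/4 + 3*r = r*(r/2 + 1/4)*(r - 4)*(r - 3)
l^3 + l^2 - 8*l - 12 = (l - 3)*(l + 2)^2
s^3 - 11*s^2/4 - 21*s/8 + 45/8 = (s - 3)*(s - 5/4)*(s + 3/2)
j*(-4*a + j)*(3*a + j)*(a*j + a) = -12*a^3*j^2 - 12*a^3*j - a^2*j^3 - a^2*j^2 + a*j^4 + a*j^3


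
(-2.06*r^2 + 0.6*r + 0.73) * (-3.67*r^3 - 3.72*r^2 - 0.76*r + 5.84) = 7.5602*r^5 + 5.4612*r^4 - 3.3455*r^3 - 15.202*r^2 + 2.9492*r + 4.2632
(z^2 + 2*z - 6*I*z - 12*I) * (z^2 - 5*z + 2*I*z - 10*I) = z^4 - 3*z^3 - 4*I*z^3 + 2*z^2 + 12*I*z^2 - 36*z + 40*I*z - 120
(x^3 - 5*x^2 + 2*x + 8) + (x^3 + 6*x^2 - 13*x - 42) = 2*x^3 + x^2 - 11*x - 34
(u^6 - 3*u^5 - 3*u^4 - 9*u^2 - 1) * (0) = 0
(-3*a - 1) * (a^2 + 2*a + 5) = -3*a^3 - 7*a^2 - 17*a - 5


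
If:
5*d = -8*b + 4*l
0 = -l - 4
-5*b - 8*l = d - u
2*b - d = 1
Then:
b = -11/18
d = -20/9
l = -4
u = -671/18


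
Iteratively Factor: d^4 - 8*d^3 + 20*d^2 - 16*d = (d - 4)*(d^3 - 4*d^2 + 4*d) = (d - 4)*(d - 2)*(d^2 - 2*d) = (d - 4)*(d - 2)^2*(d)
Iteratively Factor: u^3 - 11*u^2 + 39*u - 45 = (u - 3)*(u^2 - 8*u + 15) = (u - 5)*(u - 3)*(u - 3)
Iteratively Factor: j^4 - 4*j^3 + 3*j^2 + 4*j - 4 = (j - 2)*(j^3 - 2*j^2 - j + 2) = (j - 2)^2*(j^2 - 1) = (j - 2)^2*(j - 1)*(j + 1)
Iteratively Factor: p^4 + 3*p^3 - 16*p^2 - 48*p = (p + 4)*(p^3 - p^2 - 12*p) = p*(p + 4)*(p^2 - p - 12) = p*(p + 3)*(p + 4)*(p - 4)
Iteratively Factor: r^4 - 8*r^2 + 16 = (r + 2)*(r^3 - 2*r^2 - 4*r + 8) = (r - 2)*(r + 2)*(r^2 - 4) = (r - 2)^2*(r + 2)*(r + 2)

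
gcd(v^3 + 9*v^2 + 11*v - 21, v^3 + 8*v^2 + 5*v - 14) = v^2 + 6*v - 7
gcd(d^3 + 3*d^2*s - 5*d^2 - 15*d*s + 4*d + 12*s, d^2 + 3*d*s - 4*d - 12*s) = d^2 + 3*d*s - 4*d - 12*s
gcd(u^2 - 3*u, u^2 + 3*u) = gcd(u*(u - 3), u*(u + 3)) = u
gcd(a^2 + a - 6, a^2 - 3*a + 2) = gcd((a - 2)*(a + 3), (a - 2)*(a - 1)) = a - 2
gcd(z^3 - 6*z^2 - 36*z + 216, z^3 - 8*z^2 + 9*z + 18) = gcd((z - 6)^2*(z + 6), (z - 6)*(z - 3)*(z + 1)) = z - 6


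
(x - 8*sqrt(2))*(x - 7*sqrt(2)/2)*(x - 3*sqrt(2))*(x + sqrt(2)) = x^4 - 27*sqrt(2)*x^3/2 + 96*x^2 - 43*sqrt(2)*x - 336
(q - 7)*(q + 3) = q^2 - 4*q - 21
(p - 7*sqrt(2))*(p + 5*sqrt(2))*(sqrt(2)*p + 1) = sqrt(2)*p^3 - 3*p^2 - 72*sqrt(2)*p - 70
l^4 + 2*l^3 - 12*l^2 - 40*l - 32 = (l - 4)*(l + 2)^3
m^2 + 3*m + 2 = (m + 1)*(m + 2)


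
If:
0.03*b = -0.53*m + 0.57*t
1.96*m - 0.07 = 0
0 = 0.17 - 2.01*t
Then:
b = 0.98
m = 0.04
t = 0.08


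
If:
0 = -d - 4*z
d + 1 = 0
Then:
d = -1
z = 1/4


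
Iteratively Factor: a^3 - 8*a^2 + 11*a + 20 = (a - 5)*(a^2 - 3*a - 4) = (a - 5)*(a + 1)*(a - 4)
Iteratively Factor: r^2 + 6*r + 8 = (r + 2)*(r + 4)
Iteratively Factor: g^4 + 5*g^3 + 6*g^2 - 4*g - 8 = (g + 2)*(g^3 + 3*g^2 - 4) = (g + 2)^2*(g^2 + g - 2) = (g + 2)^3*(g - 1)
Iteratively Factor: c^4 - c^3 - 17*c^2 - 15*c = (c + 1)*(c^3 - 2*c^2 - 15*c) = (c + 1)*(c + 3)*(c^2 - 5*c) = (c - 5)*(c + 1)*(c + 3)*(c)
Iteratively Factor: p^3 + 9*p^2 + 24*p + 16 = (p + 4)*(p^2 + 5*p + 4) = (p + 1)*(p + 4)*(p + 4)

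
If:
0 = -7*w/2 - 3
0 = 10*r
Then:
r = 0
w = -6/7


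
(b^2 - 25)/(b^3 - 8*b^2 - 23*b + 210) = (b - 5)/(b^2 - 13*b + 42)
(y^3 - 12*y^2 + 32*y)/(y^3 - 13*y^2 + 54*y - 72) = y*(y - 8)/(y^2 - 9*y + 18)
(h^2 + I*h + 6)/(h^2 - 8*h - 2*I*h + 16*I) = (h + 3*I)/(h - 8)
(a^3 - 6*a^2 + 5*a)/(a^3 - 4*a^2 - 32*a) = (-a^2 + 6*a - 5)/(-a^2 + 4*a + 32)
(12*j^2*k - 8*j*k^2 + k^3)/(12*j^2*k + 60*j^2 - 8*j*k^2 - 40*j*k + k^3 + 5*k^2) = k/(k + 5)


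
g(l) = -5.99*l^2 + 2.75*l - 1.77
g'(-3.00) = 38.69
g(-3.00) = -63.93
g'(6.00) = -69.13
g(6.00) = -200.91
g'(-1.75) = 23.72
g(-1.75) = -24.93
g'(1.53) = -15.58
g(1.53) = -11.58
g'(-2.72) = 35.34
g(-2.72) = -53.57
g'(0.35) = -1.44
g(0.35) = -1.54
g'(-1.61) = 22.04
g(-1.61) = -21.72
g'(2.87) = -31.63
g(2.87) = -43.22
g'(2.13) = -22.77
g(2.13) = -23.09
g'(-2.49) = 32.58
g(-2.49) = -45.76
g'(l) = 2.75 - 11.98*l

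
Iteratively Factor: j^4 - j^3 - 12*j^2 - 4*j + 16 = (j + 2)*(j^3 - 3*j^2 - 6*j + 8) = (j - 4)*(j + 2)*(j^2 + j - 2) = (j - 4)*(j + 2)^2*(j - 1)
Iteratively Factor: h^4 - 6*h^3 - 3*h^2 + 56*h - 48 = (h - 4)*(h^3 - 2*h^2 - 11*h + 12) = (h - 4)*(h + 3)*(h^2 - 5*h + 4) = (h - 4)^2*(h + 3)*(h - 1)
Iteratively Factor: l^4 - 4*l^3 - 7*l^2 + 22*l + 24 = (l + 1)*(l^3 - 5*l^2 - 2*l + 24) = (l - 4)*(l + 1)*(l^2 - l - 6) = (l - 4)*(l + 1)*(l + 2)*(l - 3)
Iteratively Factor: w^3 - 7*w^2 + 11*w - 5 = (w - 5)*(w^2 - 2*w + 1) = (w - 5)*(w - 1)*(w - 1)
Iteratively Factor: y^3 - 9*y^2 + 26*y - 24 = (y - 4)*(y^2 - 5*y + 6) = (y - 4)*(y - 2)*(y - 3)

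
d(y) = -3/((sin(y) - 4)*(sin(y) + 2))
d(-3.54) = 0.35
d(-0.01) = 0.38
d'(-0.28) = -0.14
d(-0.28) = 0.41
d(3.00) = 0.36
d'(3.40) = 0.13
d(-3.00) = 0.39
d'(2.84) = 0.06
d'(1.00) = -0.01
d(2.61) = 0.34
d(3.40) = 0.40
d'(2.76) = 0.05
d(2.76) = 0.35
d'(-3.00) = 0.11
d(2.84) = 0.35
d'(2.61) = 0.03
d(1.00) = 0.33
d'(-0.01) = -0.10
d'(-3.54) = 0.05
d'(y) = 3*cos(y)/((sin(y) - 4)*(sin(y) + 2)^2) + 3*cos(y)/((sin(y) - 4)^2*(sin(y) + 2)) = 6*(sin(y) - 1)*cos(y)/((sin(y) - 4)^2*(sin(y) + 2)^2)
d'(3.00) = 0.07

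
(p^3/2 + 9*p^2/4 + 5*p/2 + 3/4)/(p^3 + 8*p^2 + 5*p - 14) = (2*p^3 + 9*p^2 + 10*p + 3)/(4*(p^3 + 8*p^2 + 5*p - 14))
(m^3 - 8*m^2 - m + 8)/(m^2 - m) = m - 7 - 8/m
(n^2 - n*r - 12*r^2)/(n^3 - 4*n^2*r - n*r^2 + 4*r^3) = (-n - 3*r)/(-n^2 + r^2)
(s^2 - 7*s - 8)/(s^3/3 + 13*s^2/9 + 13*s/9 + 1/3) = 9*(s - 8)/(3*s^2 + 10*s + 3)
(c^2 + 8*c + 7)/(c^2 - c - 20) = (c^2 + 8*c + 7)/(c^2 - c - 20)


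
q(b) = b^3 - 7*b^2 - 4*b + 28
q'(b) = 3*b^2 - 14*b - 4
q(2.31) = -6.27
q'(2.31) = -20.33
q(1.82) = 3.56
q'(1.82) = -19.54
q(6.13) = -29.21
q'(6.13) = 22.91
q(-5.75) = -370.55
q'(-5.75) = 175.69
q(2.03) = -0.60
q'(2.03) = -20.06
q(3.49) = -28.71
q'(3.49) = -16.32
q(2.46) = -9.31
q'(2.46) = -20.29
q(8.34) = 87.84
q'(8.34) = 87.91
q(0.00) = 28.00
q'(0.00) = -4.00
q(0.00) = 28.00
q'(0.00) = -4.00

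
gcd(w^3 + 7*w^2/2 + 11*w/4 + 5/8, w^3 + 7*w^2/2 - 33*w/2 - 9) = w + 1/2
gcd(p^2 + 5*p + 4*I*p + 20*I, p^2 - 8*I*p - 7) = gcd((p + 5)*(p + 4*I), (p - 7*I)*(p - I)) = 1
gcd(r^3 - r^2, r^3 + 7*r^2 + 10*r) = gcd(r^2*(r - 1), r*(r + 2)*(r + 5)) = r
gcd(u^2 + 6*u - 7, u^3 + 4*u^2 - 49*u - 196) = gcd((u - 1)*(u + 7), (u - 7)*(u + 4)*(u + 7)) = u + 7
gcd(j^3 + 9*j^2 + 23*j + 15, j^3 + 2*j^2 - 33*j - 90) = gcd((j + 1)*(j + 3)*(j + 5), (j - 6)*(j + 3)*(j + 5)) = j^2 + 8*j + 15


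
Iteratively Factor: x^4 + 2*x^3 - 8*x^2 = (x - 2)*(x^3 + 4*x^2) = x*(x - 2)*(x^2 + 4*x) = x*(x - 2)*(x + 4)*(x)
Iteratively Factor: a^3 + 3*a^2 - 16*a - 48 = (a + 4)*(a^2 - a - 12) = (a - 4)*(a + 4)*(a + 3)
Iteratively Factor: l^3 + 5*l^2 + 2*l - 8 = (l + 4)*(l^2 + l - 2) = (l + 2)*(l + 4)*(l - 1)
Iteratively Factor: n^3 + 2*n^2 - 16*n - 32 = (n + 4)*(n^2 - 2*n - 8) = (n + 2)*(n + 4)*(n - 4)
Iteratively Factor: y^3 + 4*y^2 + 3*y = (y + 1)*(y^2 + 3*y) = y*(y + 1)*(y + 3)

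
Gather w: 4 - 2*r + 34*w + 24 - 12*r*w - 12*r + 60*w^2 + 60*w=-14*r + 60*w^2 + w*(94 - 12*r) + 28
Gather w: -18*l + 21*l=3*l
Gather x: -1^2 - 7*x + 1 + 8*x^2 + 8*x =8*x^2 + x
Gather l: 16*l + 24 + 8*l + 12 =24*l + 36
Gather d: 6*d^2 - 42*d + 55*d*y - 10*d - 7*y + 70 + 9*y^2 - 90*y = 6*d^2 + d*(55*y - 52) + 9*y^2 - 97*y + 70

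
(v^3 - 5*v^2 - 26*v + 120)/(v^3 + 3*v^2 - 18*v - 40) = (v - 6)/(v + 2)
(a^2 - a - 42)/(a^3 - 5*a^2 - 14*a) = (a + 6)/(a*(a + 2))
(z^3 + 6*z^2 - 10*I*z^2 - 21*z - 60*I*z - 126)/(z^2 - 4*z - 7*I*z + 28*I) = (z^2 + 3*z*(2 - I) - 18*I)/(z - 4)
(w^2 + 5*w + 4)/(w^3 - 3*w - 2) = (w + 4)/(w^2 - w - 2)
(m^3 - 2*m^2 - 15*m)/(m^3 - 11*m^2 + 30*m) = (m + 3)/(m - 6)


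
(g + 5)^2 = g^2 + 10*g + 25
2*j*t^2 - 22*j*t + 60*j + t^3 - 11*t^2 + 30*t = (2*j + t)*(t - 6)*(t - 5)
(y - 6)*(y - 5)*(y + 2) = y^3 - 9*y^2 + 8*y + 60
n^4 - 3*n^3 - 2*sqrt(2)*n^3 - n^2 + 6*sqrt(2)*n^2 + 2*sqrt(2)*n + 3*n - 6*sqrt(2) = (n - 3)*(n - 1)*(n + 1)*(n - 2*sqrt(2))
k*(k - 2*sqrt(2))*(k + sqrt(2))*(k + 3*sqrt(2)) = k^4 + 2*sqrt(2)*k^3 - 10*k^2 - 12*sqrt(2)*k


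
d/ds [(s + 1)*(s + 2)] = 2*s + 3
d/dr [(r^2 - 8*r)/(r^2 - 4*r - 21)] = 2*(2*r^2 - 21*r + 84)/(r^4 - 8*r^3 - 26*r^2 + 168*r + 441)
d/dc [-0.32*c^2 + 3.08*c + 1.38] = 3.08 - 0.64*c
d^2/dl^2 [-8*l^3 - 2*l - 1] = -48*l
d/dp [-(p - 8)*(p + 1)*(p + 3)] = -3*p^2 + 8*p + 29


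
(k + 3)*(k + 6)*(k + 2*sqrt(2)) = k^3 + 2*sqrt(2)*k^2 + 9*k^2 + 18*k + 18*sqrt(2)*k + 36*sqrt(2)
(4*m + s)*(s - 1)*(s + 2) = 4*m*s^2 + 4*m*s - 8*m + s^3 + s^2 - 2*s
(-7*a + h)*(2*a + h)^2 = -28*a^3 - 24*a^2*h - 3*a*h^2 + h^3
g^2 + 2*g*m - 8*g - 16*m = (g - 8)*(g + 2*m)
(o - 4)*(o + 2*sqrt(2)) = o^2 - 4*o + 2*sqrt(2)*o - 8*sqrt(2)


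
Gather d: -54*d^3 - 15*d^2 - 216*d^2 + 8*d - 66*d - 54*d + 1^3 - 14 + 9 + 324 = -54*d^3 - 231*d^2 - 112*d + 320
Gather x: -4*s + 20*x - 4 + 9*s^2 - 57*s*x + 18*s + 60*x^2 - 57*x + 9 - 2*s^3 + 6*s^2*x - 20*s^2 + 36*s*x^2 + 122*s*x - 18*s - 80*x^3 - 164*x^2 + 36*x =-2*s^3 - 11*s^2 - 4*s - 80*x^3 + x^2*(36*s - 104) + x*(6*s^2 + 65*s - 1) + 5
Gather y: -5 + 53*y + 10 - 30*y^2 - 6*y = -30*y^2 + 47*y + 5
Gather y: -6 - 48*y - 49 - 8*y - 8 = -56*y - 63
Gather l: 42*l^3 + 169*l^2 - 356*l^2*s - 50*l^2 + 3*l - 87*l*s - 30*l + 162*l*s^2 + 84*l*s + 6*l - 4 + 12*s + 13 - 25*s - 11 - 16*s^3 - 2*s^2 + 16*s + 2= 42*l^3 + l^2*(119 - 356*s) + l*(162*s^2 - 3*s - 21) - 16*s^3 - 2*s^2 + 3*s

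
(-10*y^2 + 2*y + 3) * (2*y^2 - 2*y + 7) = -20*y^4 + 24*y^3 - 68*y^2 + 8*y + 21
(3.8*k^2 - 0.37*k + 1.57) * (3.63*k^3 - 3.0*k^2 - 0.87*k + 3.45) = 13.794*k^5 - 12.7431*k^4 + 3.5031*k^3 + 8.7219*k^2 - 2.6424*k + 5.4165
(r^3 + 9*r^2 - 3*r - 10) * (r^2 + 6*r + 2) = r^5 + 15*r^4 + 53*r^3 - 10*r^2 - 66*r - 20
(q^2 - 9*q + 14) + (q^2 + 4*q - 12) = 2*q^2 - 5*q + 2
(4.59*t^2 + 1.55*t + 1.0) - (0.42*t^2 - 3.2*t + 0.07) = 4.17*t^2 + 4.75*t + 0.93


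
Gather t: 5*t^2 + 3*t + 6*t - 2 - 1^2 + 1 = 5*t^2 + 9*t - 2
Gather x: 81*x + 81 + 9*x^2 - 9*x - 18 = 9*x^2 + 72*x + 63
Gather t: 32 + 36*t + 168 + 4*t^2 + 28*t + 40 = 4*t^2 + 64*t + 240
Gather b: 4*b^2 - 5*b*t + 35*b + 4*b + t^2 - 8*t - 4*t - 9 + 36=4*b^2 + b*(39 - 5*t) + t^2 - 12*t + 27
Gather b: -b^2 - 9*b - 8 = -b^2 - 9*b - 8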